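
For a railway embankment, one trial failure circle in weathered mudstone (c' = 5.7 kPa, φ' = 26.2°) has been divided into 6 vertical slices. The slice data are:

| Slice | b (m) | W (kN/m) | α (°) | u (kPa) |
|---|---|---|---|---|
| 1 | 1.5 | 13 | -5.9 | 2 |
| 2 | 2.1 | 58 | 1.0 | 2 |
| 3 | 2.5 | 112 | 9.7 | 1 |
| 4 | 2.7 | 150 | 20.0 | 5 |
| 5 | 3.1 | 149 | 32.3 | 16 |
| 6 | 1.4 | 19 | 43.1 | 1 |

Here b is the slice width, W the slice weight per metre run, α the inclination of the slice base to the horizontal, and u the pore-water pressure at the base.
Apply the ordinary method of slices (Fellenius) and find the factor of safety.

Ordinary method of slices: FS = Σ[c'·Δl_i + (W_i cosα_i − u_i·Δl_i)·tanφ'] / Σ W_i sinα_i, with Δl_i = b_i / cosα_i.
Slice 1: Δl = 1.5/cos(-5.9°) = 1.508 m; N'_1 = 13·cos(-5.9°) − 2·1.508 = 9.9; c'Δl = 8.60; W sinα = -1.3
Slice 2: Δl = 2.1/cos1.0° = 2.100 m; N'_2 = 58·cos1.0° − 2·2.100 = 53.8; c'Δl = 11.97; W sinα = 1.0
Slice 3: Δl = 2.5/cos9.7° = 2.536 m; N'_3 = 112·cos9.7° − 1·2.536 = 107.9; c'Δl = 14.46; W sinα = 18.9
Slice 4: Δl = 2.7/cos20.0° = 2.873 m; N'_4 = 150·cos20.0° − 5·2.873 = 126.6; c'Δl = 16.38; W sinα = 51.3
Slice 5: Δl = 3.1/cos32.3° = 3.668 m; N'_5 = 149·cos32.3° − 16·3.668 = 67.3; c'Δl = 20.90; W sinα = 79.6
Slice 6: Δl = 1.4/cos43.1° = 1.917 m; N'_6 = 19·cos43.1° − 1·1.917 = 12.0; c'Δl = 10.93; W sinα = 13.0
Σc'Δl = 83.2 kN/m; ΣN' = 377.4 kN/m; ΣW sinα = 162.5 kN/m
Resisting = 83.2 + 377.4·tan26.2° = 83.2 + 185.7 = 268.9 kN/m
FS = 268.9 / 162.5 = 1.655

FS = 1.66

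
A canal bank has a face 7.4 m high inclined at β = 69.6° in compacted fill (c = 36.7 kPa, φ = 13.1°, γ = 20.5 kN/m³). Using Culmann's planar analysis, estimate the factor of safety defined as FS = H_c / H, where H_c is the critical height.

FS = 1.97

H_c = (4c/γ) · sinβ cosφ / [1 − cos(β − φ)]
    = (4·36.7/20.5) · sin69.6°·cos13.1° / [1 − cos56.5°]
    = 7.161 · 0.9129 / 0.4481 = 14.59 m
FS = H_c / H = 14.59 / 7.4 = 1.972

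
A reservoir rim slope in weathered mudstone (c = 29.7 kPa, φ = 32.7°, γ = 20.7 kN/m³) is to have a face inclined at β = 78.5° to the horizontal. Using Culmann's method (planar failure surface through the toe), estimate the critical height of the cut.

H_c = 15.63 m

Culmann's analysis gives the critical failure plane at α_cr = (β + φ)/2 = (78.5 + 32.7)/2 = 55.6°, and the critical height
H_c = (4c/γ) · sinβ cosφ / [1 − cos(β − φ)]
    = (4·29.7/20.7) · sin78.5°·cos32.7° / [1 − cos(45.8°)]
    = 5.739 · 0.9799·0.8415 / [1 − 0.6972]
    = 5.739 · 0.8246 / 0.3028
    = 15.63 m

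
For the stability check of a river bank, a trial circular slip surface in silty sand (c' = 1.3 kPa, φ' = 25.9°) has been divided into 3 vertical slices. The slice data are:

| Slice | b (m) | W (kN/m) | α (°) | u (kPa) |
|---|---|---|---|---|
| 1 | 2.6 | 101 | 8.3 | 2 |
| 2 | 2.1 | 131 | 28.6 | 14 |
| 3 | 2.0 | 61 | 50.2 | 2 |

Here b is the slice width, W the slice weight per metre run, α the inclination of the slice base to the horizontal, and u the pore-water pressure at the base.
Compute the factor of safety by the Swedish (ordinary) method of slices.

FS = 0.90

Ordinary method of slices: FS = Σ[c'·Δl_i + (W_i cosα_i − u_i·Δl_i)·tanφ'] / Σ W_i sinα_i, with Δl_i = b_i / cosα_i.
Slice 1: Δl = 2.6/cos8.3° = 2.628 m; N'_1 = 101·cos8.3° − 2·2.628 = 94.7; c'Δl = 3.42; W sinα = 14.6
Slice 2: Δl = 2.1/cos28.6° = 2.392 m; N'_2 = 131·cos28.6° − 14·2.392 = 81.5; c'Δl = 3.11; W sinα = 62.7
Slice 3: Δl = 2.0/cos50.2° = 3.124 m; N'_3 = 61·cos50.2° − 2·3.124 = 32.8; c'Δl = 4.06; W sinα = 46.9
Σc'Δl = 10.6 kN/m; ΣN' = 209.0 kN/m; ΣW sinα = 124.2 kN/m
Resisting = 10.6 + 209.0·tan25.9° = 10.6 + 101.5 = 112.1 kN/m
FS = 112.1 / 124.2 = 0.903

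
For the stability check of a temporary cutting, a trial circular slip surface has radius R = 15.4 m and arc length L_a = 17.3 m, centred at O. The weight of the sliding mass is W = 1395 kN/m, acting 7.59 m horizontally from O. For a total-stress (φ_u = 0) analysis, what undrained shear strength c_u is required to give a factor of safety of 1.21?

FS = c_u·L_a·R / (W·d), so c_u = FS·W·d / (L_a·R).
c_u = 1.21·1395·7.59 / (17.30·15.4) = 12811.5 / 266.42 = 48.09 kPa

c_u = 48.1 kPa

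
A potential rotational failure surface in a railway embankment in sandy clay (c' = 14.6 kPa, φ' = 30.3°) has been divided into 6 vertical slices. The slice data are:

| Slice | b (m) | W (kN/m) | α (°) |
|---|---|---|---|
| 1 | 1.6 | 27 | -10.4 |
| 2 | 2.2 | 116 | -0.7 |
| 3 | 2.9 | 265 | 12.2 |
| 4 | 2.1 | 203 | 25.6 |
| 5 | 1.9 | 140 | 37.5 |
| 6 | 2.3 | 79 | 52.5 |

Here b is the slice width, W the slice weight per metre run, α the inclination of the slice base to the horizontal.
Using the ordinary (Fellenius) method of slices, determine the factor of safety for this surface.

FS = 2.31

Ordinary method of slices: FS = Σ[c'·Δl_i + (W_i cosα_i)·tanφ'] / Σ W_i sinα_i, with Δl_i = b_i / cosα_i.
Slice 1: Δl = 1.6/cos(-10.4°) = 1.627 m; N'_1 = 27·cos(-10.4°) = 26.6; c'Δl = 23.75; W sinα = -4.9
Slice 2: Δl = 2.2/cos(-0.7°) = 2.200 m; N'_2 = 116·cos(-0.7°) = 116.0; c'Δl = 32.12; W sinα = -1.4
Slice 3: Δl = 2.9/cos12.2° = 2.967 m; N'_3 = 265·cos12.2° = 259.0; c'Δl = 43.32; W sinα = 56.0
Slice 4: Δl = 2.1/cos25.6° = 2.329 m; N'_4 = 203·cos25.6° = 183.1; c'Δl = 34.00; W sinα = 87.7
Slice 5: Δl = 1.9/cos37.5° = 2.395 m; N'_5 = 140·cos37.5° = 111.1; c'Δl = 34.97; W sinα = 85.2
Slice 6: Δl = 2.3/cos52.5° = 3.778 m; N'_6 = 79·cos52.5° = 48.1; c'Δl = 55.16; W sinα = 62.7
Σc'Δl = 223.3 kN/m; ΣN' = 743.8 kN/m; ΣW sinα = 285.3 kN/m
Resisting = 223.3 + 743.8·tan30.3° = 223.3 + 434.6 = 658.0 kN/m
FS = 658.0 / 285.3 = 2.306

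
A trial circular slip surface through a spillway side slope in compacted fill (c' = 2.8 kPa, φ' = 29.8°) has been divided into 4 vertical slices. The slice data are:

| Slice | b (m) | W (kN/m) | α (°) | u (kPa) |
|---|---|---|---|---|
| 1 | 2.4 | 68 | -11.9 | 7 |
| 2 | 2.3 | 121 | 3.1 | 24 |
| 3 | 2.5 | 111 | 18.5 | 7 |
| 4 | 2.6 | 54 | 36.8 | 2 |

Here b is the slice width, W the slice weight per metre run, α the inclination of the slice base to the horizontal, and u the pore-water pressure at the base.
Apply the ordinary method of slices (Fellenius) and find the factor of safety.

Ordinary method of slices: FS = Σ[c'·Δl_i + (W_i cosα_i − u_i·Δl_i)·tanφ'] / Σ W_i sinα_i, with Δl_i = b_i / cosα_i.
Slice 1: Δl = 2.4/cos(-11.9°) = 2.453 m; N'_1 = 68·cos(-11.9°) − 7·2.453 = 49.4; c'Δl = 6.87; W sinα = -14.0
Slice 2: Δl = 2.3/cos3.1° = 2.303 m; N'_2 = 121·cos3.1° − 24·2.303 = 65.5; c'Δl = 6.45; W sinα = 6.5
Slice 3: Δl = 2.5/cos18.5° = 2.636 m; N'_3 = 111·cos18.5° − 7·2.636 = 86.8; c'Δl = 7.38; W sinα = 35.2
Slice 4: Δl = 2.6/cos36.8° = 3.247 m; N'_4 = 54·cos36.8° − 2·3.247 = 36.7; c'Δl = 9.09; W sinα = 32.3
Σc'Δl = 29.8 kN/m; ΣN' = 238.5 kN/m; ΣW sinα = 60.1 kN/m
Resisting = 29.8 + 238.5·tan29.8° = 29.8 + 136.6 = 166.4 kN/m
FS = 166.4 / 60.1 = 2.769

FS = 2.77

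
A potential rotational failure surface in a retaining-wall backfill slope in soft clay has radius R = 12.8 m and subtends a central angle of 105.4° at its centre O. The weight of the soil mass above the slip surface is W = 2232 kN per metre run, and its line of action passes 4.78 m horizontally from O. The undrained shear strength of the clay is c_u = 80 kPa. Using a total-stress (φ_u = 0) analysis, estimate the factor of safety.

Taking moments about the centre O, the resisting moment is provided by the undrained shear strength acting along the arc:
Arc length L_a = R·θ = 12.8·(105.4°·π/180) = 12.8·1.8396 = 23.55 m
M_R = c_u·L_a·R = 80·23.55·12.8 = 24111.7 kN·m/m
M_D = W·d = 2232·4.78 = 10669.0 kN·m/m
FS = M_R / M_D = 24111.7 / 10669.0 = 2.260

FS = 2.26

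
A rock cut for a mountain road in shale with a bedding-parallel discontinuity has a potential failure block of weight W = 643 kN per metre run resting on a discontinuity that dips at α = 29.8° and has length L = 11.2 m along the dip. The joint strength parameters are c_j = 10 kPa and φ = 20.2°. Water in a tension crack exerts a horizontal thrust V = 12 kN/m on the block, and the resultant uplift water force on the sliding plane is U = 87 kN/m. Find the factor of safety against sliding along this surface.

FS = 0.86

Resolving the block weight along and normal to the plane and applying the Mohr–Coulomb strength on the joint:
N' = W cosα − U − V sinα = 643·cos29.8° − 87 − 12·sin29.8° = 465.0 kN/m
Driving force T = W sinα + V cosα = 643·sin29.8° + 12·cos29.8° = 330.0 kN/m
Resisting force R = c_j·L + N'·tanφ = 10·11.2 + 465.0·tan20.2° = 112.0 + 171.1 = 283.1 kN/m
FS = R / T = 283.1 / 330.0 = 0.858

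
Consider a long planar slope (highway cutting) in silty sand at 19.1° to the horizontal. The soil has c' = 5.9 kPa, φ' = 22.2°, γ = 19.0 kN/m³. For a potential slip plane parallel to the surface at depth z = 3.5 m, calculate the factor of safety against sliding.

For an infinite slope with a slip plane parallel to the surface (no pore pressure): FS = [c' + γz cos²β tanφ'] / [γz sinβ cosβ].
γz = 19.0·3.5 = 66.50 kN/m²
Numerator = 5.9 + 66.50·cos²19.1°·tan22.2° = 5.9 + 66.50·0.8929·0.4081 = 30.132 kPa
Denominator = 66.50·sin19.1°·cos19.1° = 66.50·0.3272·0.9449 = 20.562 kPa
FS = 30.132 / 20.562 = 1.465

FS = 1.47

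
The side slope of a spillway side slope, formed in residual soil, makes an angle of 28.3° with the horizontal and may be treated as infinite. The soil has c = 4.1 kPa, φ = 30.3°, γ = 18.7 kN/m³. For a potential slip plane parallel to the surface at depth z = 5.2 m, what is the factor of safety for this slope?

For an infinite slope with a slip plane parallel to the surface (no pore pressure): FS = [c + γz cos²β tanφ] / [γz sinβ cosβ].
γz = 18.7·5.2 = 97.24 kN/m²
Numerator = 4.1 + 97.24·cos²28.3°·tan30.3° = 4.1 + 97.24·0.7752·0.5844 = 48.151 kPa
Denominator = 97.24·sin28.3°·cos28.3° = 97.24·0.4741·0.8805 = 40.590 kPa
FS = 48.151 / 40.590 = 1.186

FS = 1.19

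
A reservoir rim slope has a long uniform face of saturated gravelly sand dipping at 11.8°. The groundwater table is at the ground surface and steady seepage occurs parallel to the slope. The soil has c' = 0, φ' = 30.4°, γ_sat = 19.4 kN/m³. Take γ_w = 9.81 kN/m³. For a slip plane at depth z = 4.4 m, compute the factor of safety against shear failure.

With seepage parallel to the slope and the water table at the surface, the effective normal stress on the slip plane uses the buoyant unit weight γ' = γ_sat − γ_w while the driving shear stress uses γ_sat:
FS = [c' + γ' z cos²β tanφ'] / [γ_sat z sinβ cosβ]
(For c' = 0 this reduces to FS = (γ'/γ_sat)·tanφ'/tanβ.)
γ' = 19.4 − 9.81 = 9.59 kN/m³
Numerator = 0.0 + 9.59·4.4·cos²11.8°·tan30.4° = 0.0 + 9.59·4.4·0.9582·0.5867 = 23.721 kPa
Denominator = 19.4·4.4·sin11.8°·cos11.8° = 19.4·4.4·0.2045·0.9789 = 17.087 kPa
FS = 23.721 / 17.087 = 1.388

FS = 1.39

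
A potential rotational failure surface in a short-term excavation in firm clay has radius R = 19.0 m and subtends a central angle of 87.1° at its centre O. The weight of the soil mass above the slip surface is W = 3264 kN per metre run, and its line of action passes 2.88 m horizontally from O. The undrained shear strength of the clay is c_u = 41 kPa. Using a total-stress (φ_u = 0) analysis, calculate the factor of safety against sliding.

FS = 2.39

Taking moments about the centre O, the resisting moment is provided by the undrained shear strength acting along the arc:
Arc length L_a = R·θ = 19.0·(87.1°·π/180) = 19.0·1.5202 = 28.88 m
M_R = c_u·L_a·R = 41·28.88·19.0 = 22500.2 kN·m/m
M_D = W·d = 3264·2.88 = 9400.3 kN·m/m
FS = M_R / M_D = 22500.2 / 9400.3 = 2.394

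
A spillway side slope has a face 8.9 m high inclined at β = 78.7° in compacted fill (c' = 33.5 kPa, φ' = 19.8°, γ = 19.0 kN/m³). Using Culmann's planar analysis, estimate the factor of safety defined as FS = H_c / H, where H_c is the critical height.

H_c = (4c'/γ) · sinβ cosφ' / [1 − cos(β − φ')]
    = (4·33.5/19.0) · sin78.7°·cos19.8° / [1 − cos58.9°]
    = 7.053 · 0.9226 / 0.4835 = 13.46 m
FS = H_c / H = 13.46 / 8.9 = 1.512

FS = 1.51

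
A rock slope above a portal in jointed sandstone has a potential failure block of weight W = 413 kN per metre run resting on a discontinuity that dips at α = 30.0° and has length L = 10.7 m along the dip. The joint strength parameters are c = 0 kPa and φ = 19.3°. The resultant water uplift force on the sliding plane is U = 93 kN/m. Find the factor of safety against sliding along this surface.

Resolving the block weight along and normal to the plane and applying the Mohr–Coulomb strength on the joint:
N' = W cosα − U = 413·cos30.0° − 93 = 264.7 kN/m
Driving force T = W sinα = 413·sin30.0° = 206.5 kN/m
Resisting force R = c·L + N'·tanφ = 0·10.7 + 264.7·tan19.3° = 0.0 + 92.7 = 92.7 kN/m
FS = R / T = 92.7 / 206.5 = 0.449

FS = 0.45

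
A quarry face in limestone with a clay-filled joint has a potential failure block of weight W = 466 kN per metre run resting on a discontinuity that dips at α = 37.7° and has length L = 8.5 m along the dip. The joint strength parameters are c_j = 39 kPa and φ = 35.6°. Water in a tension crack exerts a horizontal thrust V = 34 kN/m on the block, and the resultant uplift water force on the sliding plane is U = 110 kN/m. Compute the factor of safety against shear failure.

FS = 1.61

Resolving the block weight along and normal to the plane and applying the Mohr–Coulomb strength on the joint:
N' = W cosα − U − V sinα = 466·cos37.7° − 110 − 34·sin37.7° = 237.9 kN/m
Driving force T = W sinα + V cosα = 466·sin37.7° + 34·cos37.7° = 311.9 kN/m
Resisting force R = c_j·L + N'·tanφ = 39·8.5 + 237.9·tan35.6° = 331.5 + 170.3 = 501.8 kN/m
FS = R / T = 501.8 / 311.9 = 1.609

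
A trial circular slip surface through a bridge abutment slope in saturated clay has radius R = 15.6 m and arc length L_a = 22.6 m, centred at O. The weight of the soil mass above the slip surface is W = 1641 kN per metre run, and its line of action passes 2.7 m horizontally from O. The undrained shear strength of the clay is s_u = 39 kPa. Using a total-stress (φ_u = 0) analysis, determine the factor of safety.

Taking moments about the centre O, the resisting moment is provided by the undrained shear strength acting along the arc:
M_R = s_u·L_a·R = 39·22.60·15.6 = 13749.8 kN·m/m
M_D = W·d = 1641·2.7 = 4430.7 kN·m/m
FS = M_R / M_D = 13749.8 / 4430.7 = 3.103

FS = 3.10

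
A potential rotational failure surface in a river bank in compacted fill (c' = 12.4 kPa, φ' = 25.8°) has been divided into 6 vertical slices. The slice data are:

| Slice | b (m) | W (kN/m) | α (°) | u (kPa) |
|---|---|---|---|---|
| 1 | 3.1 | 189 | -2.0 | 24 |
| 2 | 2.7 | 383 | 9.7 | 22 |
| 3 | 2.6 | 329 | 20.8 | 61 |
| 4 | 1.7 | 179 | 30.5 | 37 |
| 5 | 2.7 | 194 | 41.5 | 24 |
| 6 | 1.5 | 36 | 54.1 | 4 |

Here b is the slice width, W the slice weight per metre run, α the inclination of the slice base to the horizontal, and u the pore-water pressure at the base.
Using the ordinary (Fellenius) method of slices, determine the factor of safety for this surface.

FS = 1.31

Ordinary method of slices: FS = Σ[c'·Δl_i + (W_i cosα_i − u_i·Δl_i)·tanφ'] / Σ W_i sinα_i, with Δl_i = b_i / cosα_i.
Slice 1: Δl = 3.1/cos(-2.0°) = 3.102 m; N'_1 = 189·cos(-2.0°) − 24·3.102 = 114.4; c'Δl = 38.46; W sinα = -6.6
Slice 2: Δl = 2.7/cos9.7° = 2.739 m; N'_2 = 383·cos9.7° − 22·2.739 = 317.3; c'Δl = 33.97; W sinα = 64.5
Slice 3: Δl = 2.6/cos20.8° = 2.781 m; N'_3 = 329·cos20.8° − 61·2.781 = 137.9; c'Δl = 34.49; W sinα = 116.8
Slice 4: Δl = 1.7/cos30.5° = 1.973 m; N'_4 = 179·cos30.5° − 37·1.973 = 81.2; c'Δl = 24.47; W sinα = 90.8
Slice 5: Δl = 2.7/cos41.5° = 3.605 m; N'_5 = 194·cos41.5° − 24·3.605 = 58.8; c'Δl = 44.70; W sinα = 128.5
Slice 6: Δl = 1.5/cos54.1° = 2.558 m; N'_6 = 36·cos54.1° − 4·2.558 = 10.9; c'Δl = 31.72; W sinα = 29.2
Σc'Δl = 207.8 kN/m; ΣN' = 720.5 kN/m; ΣW sinα = 423.3 kN/m
Resisting = 207.8 + 720.5·tan25.8° = 207.8 + 348.3 = 556.1 kN/m
FS = 556.1 / 423.3 = 1.314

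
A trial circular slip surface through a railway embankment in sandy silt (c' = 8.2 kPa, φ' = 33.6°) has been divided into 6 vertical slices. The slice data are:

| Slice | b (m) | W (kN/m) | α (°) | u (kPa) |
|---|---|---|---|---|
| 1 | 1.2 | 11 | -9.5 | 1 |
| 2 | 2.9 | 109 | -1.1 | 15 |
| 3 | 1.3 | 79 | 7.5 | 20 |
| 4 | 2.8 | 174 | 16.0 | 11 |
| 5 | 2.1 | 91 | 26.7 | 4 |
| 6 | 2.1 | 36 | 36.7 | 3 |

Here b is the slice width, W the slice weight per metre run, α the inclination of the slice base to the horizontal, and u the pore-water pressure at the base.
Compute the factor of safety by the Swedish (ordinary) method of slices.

FS = 2.96

Ordinary method of slices: FS = Σ[c'·Δl_i + (W_i cosα_i − u_i·Δl_i)·tanφ'] / Σ W_i sinα_i, with Δl_i = b_i / cosα_i.
Slice 1: Δl = 1.2/cos(-9.5°) = 1.217 m; N'_1 = 11·cos(-9.5°) − 1·1.217 = 9.6; c'Δl = 9.98; W sinα = -1.8
Slice 2: Δl = 2.9/cos(-1.1°) = 2.901 m; N'_2 = 109·cos(-1.1°) − 15·2.901 = 65.5; c'Δl = 23.78; W sinα = -2.1
Slice 3: Δl = 1.3/cos7.5° = 1.311 m; N'_3 = 79·cos7.5° − 20·1.311 = 52.1; c'Δl = 10.75; W sinα = 10.3
Slice 4: Δl = 2.8/cos16.0° = 2.913 m; N'_4 = 174·cos16.0° − 11·2.913 = 135.2; c'Δl = 23.89; W sinα = 48.0
Slice 5: Δl = 2.1/cos26.7° = 2.351 m; N'_5 = 91·cos26.7° − 4·2.351 = 71.9; c'Δl = 19.28; W sinα = 40.9
Slice 6: Δl = 2.1/cos36.7° = 2.619 m; N'_6 = 36·cos36.7° − 3·2.619 = 21.0; c'Δl = 21.48; W sinα = 21.5
Σc'Δl = 109.2 kN/m; ΣN' = 355.3 kN/m; ΣW sinα = 116.8 kN/m
Resisting = 109.2 + 355.3·tan33.6° = 109.2 + 236.1 = 345.2 kN/m
FS = 345.2 / 116.8 = 2.957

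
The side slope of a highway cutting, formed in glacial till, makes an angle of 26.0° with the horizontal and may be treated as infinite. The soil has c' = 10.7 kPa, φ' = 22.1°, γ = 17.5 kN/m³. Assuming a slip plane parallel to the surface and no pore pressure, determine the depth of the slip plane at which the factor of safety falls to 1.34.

z = 3.06 m

Setting FS = 1.34 in FS = [c' + γz cos²β tanφ'] / [γz sinβ cosβ] and solving for z:
z = c' / [γ cosβ (FS·sinβ − cosβ·tanφ')]
  = 10.7 / [17.5·cos26.0°·(1.34·sin26.0° − cos26.0°·tan22.1°)]
  = 10.7 / [17.5·0.8988·(1.34·0.4384 − 0.8988·0.4061)]
  = 10.7 / 3.4990 = 3.058 m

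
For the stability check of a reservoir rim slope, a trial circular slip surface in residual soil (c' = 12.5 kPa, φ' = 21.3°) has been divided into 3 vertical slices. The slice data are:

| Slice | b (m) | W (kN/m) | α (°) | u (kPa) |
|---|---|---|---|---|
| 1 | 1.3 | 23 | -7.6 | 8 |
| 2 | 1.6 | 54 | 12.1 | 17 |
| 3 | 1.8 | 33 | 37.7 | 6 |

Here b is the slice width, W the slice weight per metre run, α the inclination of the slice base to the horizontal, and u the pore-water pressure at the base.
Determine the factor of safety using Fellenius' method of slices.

FS = 2.98

Ordinary method of slices: FS = Σ[c'·Δl_i + (W_i cosα_i − u_i·Δl_i)·tanφ'] / Σ W_i sinα_i, with Δl_i = b_i / cosα_i.
Slice 1: Δl = 1.3/cos(-7.6°) = 1.312 m; N'_1 = 23·cos(-7.6°) − 8·1.312 = 12.3; c'Δl = 16.39; W sinα = -3.0
Slice 2: Δl = 1.6/cos12.1° = 1.636 m; N'_2 = 54·cos12.1° − 17·1.636 = 25.0; c'Δl = 20.45; W sinα = 11.3
Slice 3: Δl = 1.8/cos37.7° = 2.275 m; N'_3 = 33·cos37.7° − 6·2.275 = 12.5; c'Δl = 28.44; W sinα = 20.2
Σc'Δl = 65.3 kN/m; ΣN' = 49.7 kN/m; ΣW sinα = 28.5 kN/m
Resisting = 65.3 + 49.7·tan21.3° = 65.3 + 19.4 = 84.7 kN/m
FS = 84.7 / 28.5 = 2.976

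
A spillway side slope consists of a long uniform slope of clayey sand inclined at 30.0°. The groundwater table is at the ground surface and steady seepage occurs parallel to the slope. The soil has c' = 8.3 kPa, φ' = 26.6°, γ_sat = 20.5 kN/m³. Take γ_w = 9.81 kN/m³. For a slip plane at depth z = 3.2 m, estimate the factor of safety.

FS = 0.74

With seepage parallel to the slope and the water table at the surface, the effective normal stress on the slip plane uses the buoyant unit weight γ' = γ_sat − γ_w while the driving shear stress uses γ_sat:
FS = [c' + γ' z cos²β tanφ'] / [γ_sat z sinβ cosβ]
γ' = 20.5 − 9.81 = 10.69 kN/m³
Numerator = 8.3 + 10.69·3.2·cos²30.0°·tan26.6° = 8.3 + 10.69·3.2·0.7500·0.5008 = 21.148 kPa
Denominator = 20.5·3.2·sin30.0°·cos30.0° = 20.5·3.2·0.5000·0.8660 = 28.406 kPa
FS = 21.148 / 28.406 = 0.744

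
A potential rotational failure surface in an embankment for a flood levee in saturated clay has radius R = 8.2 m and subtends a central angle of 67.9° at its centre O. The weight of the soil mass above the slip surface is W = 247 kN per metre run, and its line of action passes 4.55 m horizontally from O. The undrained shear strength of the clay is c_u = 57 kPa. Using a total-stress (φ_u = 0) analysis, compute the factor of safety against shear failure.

Taking moments about the centre O, the resisting moment is provided by the undrained shear strength acting along the arc:
Arc length L_a = R·θ = 8.2·(67.9°·π/180) = 8.2·1.1851 = 9.72 m
M_R = c_u·L_a·R = 57·9.72·8.2 = 4542.0 kN·m/m
M_D = W·d = 247·4.55 = 1123.8 kN·m/m
FS = M_R / M_D = 4542.0 / 1123.8 = 4.041

FS = 4.04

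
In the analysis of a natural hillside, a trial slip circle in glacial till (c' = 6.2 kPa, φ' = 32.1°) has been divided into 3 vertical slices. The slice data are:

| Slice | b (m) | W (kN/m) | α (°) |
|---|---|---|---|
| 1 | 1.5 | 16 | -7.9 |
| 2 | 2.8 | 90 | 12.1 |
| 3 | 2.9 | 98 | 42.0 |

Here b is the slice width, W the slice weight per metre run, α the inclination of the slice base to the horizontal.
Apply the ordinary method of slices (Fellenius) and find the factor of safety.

FS = 1.97

Ordinary method of slices: FS = Σ[c'·Δl_i + (W_i cosα_i)·tanφ'] / Σ W_i sinα_i, with Δl_i = b_i / cosα_i.
Slice 1: Δl = 1.5/cos(-7.9°) = 1.514 m; N'_1 = 16·cos(-7.9°) = 15.8; c'Δl = 9.39; W sinα = -2.2
Slice 2: Δl = 2.8/cos12.1° = 2.864 m; N'_2 = 90·cos12.1° = 88.0; c'Δl = 17.75; W sinα = 18.9
Slice 3: Δl = 2.9/cos42.0° = 3.902 m; N'_3 = 98·cos42.0° = 72.8; c'Δl = 24.19; W sinα = 65.6
Σc'Δl = 51.3 kN/m; ΣN' = 176.7 kN/m; ΣW sinα = 82.2 kN/m
Resisting = 51.3 + 176.7·tan32.1° = 51.3 + 110.8 = 162.2 kN/m
FS = 162.2 / 82.2 = 1.972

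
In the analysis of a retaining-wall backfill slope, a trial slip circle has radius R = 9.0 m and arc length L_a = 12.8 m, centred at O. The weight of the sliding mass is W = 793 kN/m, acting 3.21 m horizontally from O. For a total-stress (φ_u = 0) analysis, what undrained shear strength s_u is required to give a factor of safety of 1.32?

s_u = 29.2 kPa

FS = s_u·L_a·R / (W·d), so s_u = FS·W·d / (L_a·R).
s_u = 1.32·793·3.21 / (12.80·9.0) = 3360.1 / 115.20 = 29.17 kPa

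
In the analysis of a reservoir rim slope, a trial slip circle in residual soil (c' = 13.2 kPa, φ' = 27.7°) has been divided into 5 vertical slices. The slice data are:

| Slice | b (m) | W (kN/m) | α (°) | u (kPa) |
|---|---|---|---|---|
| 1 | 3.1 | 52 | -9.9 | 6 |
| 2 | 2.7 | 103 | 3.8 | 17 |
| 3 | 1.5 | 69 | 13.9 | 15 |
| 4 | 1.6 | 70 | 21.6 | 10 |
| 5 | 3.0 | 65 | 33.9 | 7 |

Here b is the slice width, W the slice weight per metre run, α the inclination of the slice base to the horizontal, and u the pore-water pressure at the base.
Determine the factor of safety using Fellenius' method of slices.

FS = 3.64

Ordinary method of slices: FS = Σ[c'·Δl_i + (W_i cosα_i − u_i·Δl_i)·tanφ'] / Σ W_i sinα_i, with Δl_i = b_i / cosα_i.
Slice 1: Δl = 3.1/cos(-9.9°) = 3.147 m; N'_1 = 52·cos(-9.9°) − 6·3.147 = 32.3; c'Δl = 41.54; W sinα = -8.9
Slice 2: Δl = 2.7/cos3.8° = 2.706 m; N'_2 = 103·cos3.8° − 17·2.706 = 56.8; c'Δl = 35.72; W sinα = 6.8
Slice 3: Δl = 1.5/cos13.9° = 1.545 m; N'_3 = 69·cos13.9° − 15·1.545 = 43.8; c'Δl = 20.40; W sinα = 16.6
Slice 4: Δl = 1.6/cos21.6° = 1.721 m; N'_4 = 70·cos21.6° − 10·1.721 = 47.9; c'Δl = 22.72; W sinα = 25.8
Slice 5: Δl = 3.0/cos33.9° = 3.614 m; N'_5 = 65·cos33.9° − 7·3.614 = 28.6; c'Δl = 47.71; W sinα = 36.3
Σc'Δl = 168.1 kN/m; ΣN' = 209.4 kN/m; ΣW sinα = 76.5 kN/m
Resisting = 168.1 + 209.4·tan27.7° = 168.1 + 110.0 = 278.0 kN/m
FS = 278.0 / 76.5 = 3.635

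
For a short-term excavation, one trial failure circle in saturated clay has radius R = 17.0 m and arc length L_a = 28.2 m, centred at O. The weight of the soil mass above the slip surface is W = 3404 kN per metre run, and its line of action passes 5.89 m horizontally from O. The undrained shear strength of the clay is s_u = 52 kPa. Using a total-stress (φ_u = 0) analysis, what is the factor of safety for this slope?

FS = 1.24

Taking moments about the centre O, the resisting moment is provided by the undrained shear strength acting along the arc:
M_R = s_u·L_a·R = 52·28.20·17.0 = 24928.8 kN·m/m
M_D = W·d = 3404·5.89 = 20049.6 kN·m/m
FS = M_R / M_D = 24928.8 / 20049.6 = 1.243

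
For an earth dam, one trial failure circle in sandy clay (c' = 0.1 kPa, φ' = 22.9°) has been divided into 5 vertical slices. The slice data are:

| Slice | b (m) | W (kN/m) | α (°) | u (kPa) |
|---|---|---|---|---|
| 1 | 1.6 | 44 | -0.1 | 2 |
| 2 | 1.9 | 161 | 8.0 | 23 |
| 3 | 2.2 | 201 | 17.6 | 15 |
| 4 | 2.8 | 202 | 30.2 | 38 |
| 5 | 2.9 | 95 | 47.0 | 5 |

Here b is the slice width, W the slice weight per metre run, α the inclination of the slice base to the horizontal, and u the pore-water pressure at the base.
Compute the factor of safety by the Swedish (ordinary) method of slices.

Ordinary method of slices: FS = Σ[c'·Δl_i + (W_i cosα_i − u_i·Δl_i)·tanφ'] / Σ W_i sinα_i, with Δl_i = b_i / cosα_i.
Slice 1: Δl = 1.6/cos(-0.1°) = 1.600 m; N'_1 = 44·cos(-0.1°) − 2·1.600 = 40.8; c'Δl = 0.16; W sinα = -0.1
Slice 2: Δl = 1.9/cos8.0° = 1.919 m; N'_2 = 161·cos8.0° − 23·1.919 = 115.3; c'Δl = 0.19; W sinα = 22.4
Slice 3: Δl = 2.2/cos17.6° = 2.308 m; N'_3 = 201·cos17.6° − 15·2.308 = 157.0; c'Δl = 0.23; W sinα = 60.8
Slice 4: Δl = 2.8/cos30.2° = 3.240 m; N'_4 = 202·cos30.2° − 38·3.240 = 51.5; c'Δl = 0.32; W sinα = 101.6
Slice 5: Δl = 2.9/cos47.0° = 4.252 m; N'_5 = 95·cos47.0° − 5·4.252 = 43.5; c'Δl = 0.43; W sinα = 69.5
Σc'Δl = 1.3 kN/m; ΣN' = 408.1 kN/m; ΣW sinα = 254.2 kN/m
Resisting = 1.3 + 408.1·tan22.9° = 1.3 + 172.4 = 173.7 kN/m
FS = 173.7 / 254.2 = 0.683

FS = 0.68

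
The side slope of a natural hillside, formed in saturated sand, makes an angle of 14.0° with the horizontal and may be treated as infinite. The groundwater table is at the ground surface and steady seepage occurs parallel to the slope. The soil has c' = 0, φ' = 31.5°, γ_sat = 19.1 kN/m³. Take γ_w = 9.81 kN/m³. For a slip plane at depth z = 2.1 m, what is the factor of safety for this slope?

FS = 1.20

With seepage parallel to the slope and the water table at the surface, the effective normal stress on the slip plane uses the buoyant unit weight γ' = γ_sat − γ_w while the driving shear stress uses γ_sat:
FS = [c' + γ' z cos²β tanφ'] / [γ_sat z sinβ cosβ]
(For c' = 0 this reduces to FS = (γ'/γ_sat)·tanφ'/tanβ.)
γ' = 19.1 − 9.81 = 9.29 kN/m³
Numerator = 0.0 + 9.29·2.1·cos²14.0°·tan31.5° = 0.0 + 9.29·2.1·0.9415·0.6128 = 11.255 kPa
Denominator = 19.1·2.1·sin14.0°·cos14.0° = 19.1·2.1·0.2419·0.9703 = 9.415 kPa
FS = 11.255 / 9.415 = 1.195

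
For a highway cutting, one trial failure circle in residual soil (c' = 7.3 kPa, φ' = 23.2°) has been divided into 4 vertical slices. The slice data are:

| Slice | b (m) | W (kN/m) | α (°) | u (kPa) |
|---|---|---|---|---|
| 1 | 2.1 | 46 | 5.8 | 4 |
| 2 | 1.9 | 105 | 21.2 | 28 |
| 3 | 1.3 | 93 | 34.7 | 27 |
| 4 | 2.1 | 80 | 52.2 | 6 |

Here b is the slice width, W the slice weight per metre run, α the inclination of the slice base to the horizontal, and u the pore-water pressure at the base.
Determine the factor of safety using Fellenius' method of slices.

FS = 0.80

Ordinary method of slices: FS = Σ[c'·Δl_i + (W_i cosα_i − u_i·Δl_i)·tanφ'] / Σ W_i sinα_i, with Δl_i = b_i / cosα_i.
Slice 1: Δl = 2.1/cos5.8° = 2.111 m; N'_1 = 46·cos5.8° − 4·2.111 = 37.3; c'Δl = 15.41; W sinα = 4.6
Slice 2: Δl = 1.9/cos21.2° = 2.038 m; N'_2 = 105·cos21.2° − 28·2.038 = 40.8; c'Δl = 14.88; W sinα = 38.0
Slice 3: Δl = 1.3/cos34.7° = 1.581 m; N'_3 = 93·cos34.7° − 27·1.581 = 33.8; c'Δl = 11.54; W sinα = 52.9
Slice 4: Δl = 2.1/cos52.2° = 3.426 m; N'_4 = 80·cos52.2° − 6·3.426 = 28.5; c'Δl = 25.01; W sinα = 63.2
Σc'Δl = 66.8 kN/m; ΣN' = 140.4 kN/m; ΣW sinα = 158.8 kN/m
Resisting = 66.8 + 140.4·tan23.2° = 66.8 + 60.2 = 127.0 kN/m
FS = 127.0 / 158.8 = 0.800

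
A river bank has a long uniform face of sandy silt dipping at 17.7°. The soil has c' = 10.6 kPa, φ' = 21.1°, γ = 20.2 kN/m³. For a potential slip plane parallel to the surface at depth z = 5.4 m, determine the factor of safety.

For an infinite slope with a slip plane parallel to the surface (no pore pressure): FS = [c' + γz cos²β tanφ'] / [γz sinβ cosβ].
γz = 20.2·5.4 = 109.08 kN/m²
Numerator = 10.6 + 109.08·cos²17.7°·tan21.1° = 10.6 + 109.08·0.9076·0.3859 = 48.800 kPa
Denominator = 109.08·sin17.7°·cos17.7° = 109.08·0.3040·0.9527 = 31.594 kPa
FS = 48.800 / 31.594 = 1.545

FS = 1.54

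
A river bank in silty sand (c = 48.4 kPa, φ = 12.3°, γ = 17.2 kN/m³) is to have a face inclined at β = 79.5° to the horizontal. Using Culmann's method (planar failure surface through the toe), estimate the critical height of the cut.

Culmann's analysis gives the critical failure plane at α_cr = (β + φ)/2 = (79.5 + 12.3)/2 = 45.9°, and the critical height
H_c = (4c/γ) · sinβ cosφ / [1 − cos(β − φ)]
    = (4·48.4/17.2) · sin79.5°·cos12.3° / [1 − cos(67.2°)]
    = 11.256 · 0.9833·0.9770 / [1 − 0.3875]
    = 11.256 · 0.9607 / 0.6125
    = 17.65 m

H_c = 17.65 m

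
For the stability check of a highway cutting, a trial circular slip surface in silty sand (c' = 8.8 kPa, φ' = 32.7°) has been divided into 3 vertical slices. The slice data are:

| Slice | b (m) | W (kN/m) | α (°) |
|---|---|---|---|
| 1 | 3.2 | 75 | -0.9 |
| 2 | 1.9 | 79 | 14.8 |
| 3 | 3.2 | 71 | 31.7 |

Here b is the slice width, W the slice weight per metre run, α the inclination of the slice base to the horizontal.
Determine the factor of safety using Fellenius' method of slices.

Ordinary method of slices: FS = Σ[c'·Δl_i + (W_i cosα_i)·tanφ'] / Σ W_i sinα_i, with Δl_i = b_i / cosα_i.
Slice 1: Δl = 3.2/cos(-0.9°) = 3.200 m; N'_1 = 75·cos(-0.9°) = 75.0; c'Δl = 28.16; W sinα = -1.2
Slice 2: Δl = 1.9/cos14.8° = 1.965 m; N'_2 = 79·cos14.8° = 76.4; c'Δl = 17.29; W sinα = 20.2
Slice 3: Δl = 3.2/cos31.7° = 3.761 m; N'_3 = 71·cos31.7° = 60.4; c'Δl = 33.10; W sinα = 37.3
Σc'Δl = 78.6 kN/m; ΣN' = 211.8 kN/m; ΣW sinα = 56.3 kN/m
Resisting = 78.6 + 211.8·tan32.7° = 78.6 + 136.0 = 214.5 kN/m
FS = 214.5 / 56.3 = 3.809

FS = 3.81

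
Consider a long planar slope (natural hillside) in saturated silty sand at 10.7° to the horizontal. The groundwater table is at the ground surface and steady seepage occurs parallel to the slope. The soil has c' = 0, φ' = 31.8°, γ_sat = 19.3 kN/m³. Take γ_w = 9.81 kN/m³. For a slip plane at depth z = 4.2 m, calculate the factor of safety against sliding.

With seepage parallel to the slope and the water table at the surface, the effective normal stress on the slip plane uses the buoyant unit weight γ' = γ_sat − γ_w while the driving shear stress uses γ_sat:
FS = [c' + γ' z cos²β tanφ'] / [γ_sat z sinβ cosβ]
(For c' = 0 this reduces to FS = (γ'/γ_sat)·tanφ'/tanβ.)
γ' = 19.3 − 9.81 = 9.49 kN/m³
Numerator = 0.0 + 9.49·4.2·cos²10.7°·tan31.8° = 0.0 + 9.49·4.2·0.9655·0.6200 = 23.861 kPa
Denominator = 19.3·4.2·sin10.7°·cos10.7° = 19.3·4.2·0.1857·0.9826 = 14.788 kPa
FS = 23.861 / 14.788 = 1.613

FS = 1.61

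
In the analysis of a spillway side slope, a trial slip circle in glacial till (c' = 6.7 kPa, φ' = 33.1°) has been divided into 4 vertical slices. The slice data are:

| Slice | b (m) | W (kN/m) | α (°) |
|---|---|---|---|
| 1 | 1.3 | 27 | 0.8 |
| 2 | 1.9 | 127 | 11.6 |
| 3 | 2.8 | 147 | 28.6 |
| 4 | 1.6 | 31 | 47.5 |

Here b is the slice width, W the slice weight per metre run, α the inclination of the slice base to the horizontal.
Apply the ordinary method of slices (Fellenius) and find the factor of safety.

FS = 2.14

Ordinary method of slices: FS = Σ[c'·Δl_i + (W_i cosα_i)·tanφ'] / Σ W_i sinα_i, with Δl_i = b_i / cosα_i.
Slice 1: Δl = 1.3/cos0.8° = 1.300 m; N'_1 = 27·cos0.8° = 27.0; c'Δl = 8.71; W sinα = 0.4
Slice 2: Δl = 1.9/cos11.6° = 1.940 m; N'_2 = 127·cos11.6° = 124.4; c'Δl = 13.00; W sinα = 25.5
Slice 3: Δl = 2.8/cos28.6° = 3.189 m; N'_3 = 147·cos28.6° = 129.1; c'Δl = 21.37; W sinα = 70.4
Slice 4: Δl = 1.6/cos47.5° = 2.368 m; N'_4 = 31·cos47.5° = 20.9; c'Δl = 15.87; W sinα = 22.9
Σc'Δl = 58.9 kN/m; ΣN' = 301.4 kN/m; ΣW sinα = 119.1 kN/m
Resisting = 58.9 + 301.4·tan33.1° = 58.9 + 196.5 = 255.4 kN/m
FS = 255.4 / 119.1 = 2.144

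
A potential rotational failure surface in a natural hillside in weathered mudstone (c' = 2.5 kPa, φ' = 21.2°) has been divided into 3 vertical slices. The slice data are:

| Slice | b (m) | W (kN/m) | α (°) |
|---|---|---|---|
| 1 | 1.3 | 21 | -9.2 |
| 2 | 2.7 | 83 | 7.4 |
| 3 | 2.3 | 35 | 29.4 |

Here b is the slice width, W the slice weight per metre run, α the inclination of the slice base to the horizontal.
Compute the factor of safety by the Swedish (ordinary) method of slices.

FS = 2.79

Ordinary method of slices: FS = Σ[c'·Δl_i + (W_i cosα_i)·tanφ'] / Σ W_i sinα_i, with Δl_i = b_i / cosα_i.
Slice 1: Δl = 1.3/cos(-9.2°) = 1.317 m; N'_1 = 21·cos(-9.2°) = 20.7; c'Δl = 3.29; W sinα = -3.4
Slice 2: Δl = 2.7/cos7.4° = 2.723 m; N'_2 = 83·cos7.4° = 82.3; c'Δl = 6.81; W sinα = 10.7
Slice 3: Δl = 2.3/cos29.4° = 2.640 m; N'_3 = 35·cos29.4° = 30.5; c'Δl = 6.60; W sinα = 17.2
Σc'Δl = 16.7 kN/m; ΣN' = 133.5 kN/m; ΣW sinα = 24.5 kN/m
Resisting = 16.7 + 133.5·tan21.2° = 16.7 + 51.8 = 68.5 kN/m
FS = 68.5 / 24.5 = 2.794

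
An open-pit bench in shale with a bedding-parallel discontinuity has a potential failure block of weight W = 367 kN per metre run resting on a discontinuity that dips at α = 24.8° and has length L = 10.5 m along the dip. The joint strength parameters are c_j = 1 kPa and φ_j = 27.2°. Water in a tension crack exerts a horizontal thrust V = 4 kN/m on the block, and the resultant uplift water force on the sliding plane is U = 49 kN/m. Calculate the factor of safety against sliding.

Resolving the block weight along and normal to the plane and applying the Mohr–Coulomb strength on the joint:
N' = W cosα − U − V sinα = 367·cos24.8° − 49 − 4·sin24.8° = 282.5 kN/m
Driving force T = W sinα + V cosα = 367·sin24.8° + 4·cos24.8° = 157.6 kN/m
Resisting force R = c_j·L + N'·tanφ_j = 1·10.5 + 282.5·tan27.2° = 10.5 + 145.2 = 155.7 kN/m
FS = R / T = 155.7 / 157.6 = 0.988

FS = 0.99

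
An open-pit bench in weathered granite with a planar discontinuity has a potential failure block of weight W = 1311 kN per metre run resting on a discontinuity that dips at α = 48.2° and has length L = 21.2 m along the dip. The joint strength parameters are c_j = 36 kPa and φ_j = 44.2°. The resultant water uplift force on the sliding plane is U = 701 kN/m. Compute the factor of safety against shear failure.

Resolving the block weight along and normal to the plane and applying the Mohr–Coulomb strength on the joint:
N' = W cosα − U = 1311·cos48.2° − 701 = 172.8 kN/m
Driving force T = W sinα = 1311·sin48.2° = 977.3 kN/m
Resisting force R = c_j·L + N'·tanφ_j = 36·21.2 + 172.8·tan44.2° = 763.2 + 168.1 = 931.3 kN/m
FS = R / T = 931.3 / 977.3 = 0.953

FS = 0.95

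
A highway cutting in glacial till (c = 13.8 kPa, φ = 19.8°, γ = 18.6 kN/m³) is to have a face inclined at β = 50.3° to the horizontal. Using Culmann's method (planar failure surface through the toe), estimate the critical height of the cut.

H_c = 15.53 m

Culmann's analysis gives the critical failure plane at α_cr = (β + φ)/2 = (50.3 + 19.8)/2 = 35.0°, and the critical height
H_c = (4c/γ) · sinβ cosφ / [1 − cos(β − φ)]
    = (4·13.8/18.6) · sin50.3°·cos19.8° / [1 − cos(30.5°)]
    = 2.968 · 0.7694·0.9409 / [1 − 0.8616]
    = 2.968 · 0.7239 / 0.1384
    = 15.53 m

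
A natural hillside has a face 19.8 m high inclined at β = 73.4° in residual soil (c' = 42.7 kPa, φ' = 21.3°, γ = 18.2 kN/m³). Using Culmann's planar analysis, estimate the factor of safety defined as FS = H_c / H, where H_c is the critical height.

FS = 1.10

H_c = (4c'/γ) · sinβ cosφ' / [1 − cos(β − φ')]
    = (4·42.7/18.2) · sin73.4°·cos21.3° / [1 − cos52.1°]
    = 9.385 · 0.8929 / 0.3857 = 21.72 m
FS = H_c / H = 21.72 / 19.8 = 1.097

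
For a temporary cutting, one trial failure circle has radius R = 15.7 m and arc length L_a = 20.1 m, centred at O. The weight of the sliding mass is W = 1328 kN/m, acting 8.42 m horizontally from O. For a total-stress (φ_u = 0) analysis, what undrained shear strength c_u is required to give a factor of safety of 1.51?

FS = c_u·L_a·R / (W·d), so c_u = FS·W·d / (L_a·R).
c_u = 1.51·1328·8.42 / (20.10·15.7) = 16884.5 / 315.57 = 53.50 kPa

c_u = 53.5 kPa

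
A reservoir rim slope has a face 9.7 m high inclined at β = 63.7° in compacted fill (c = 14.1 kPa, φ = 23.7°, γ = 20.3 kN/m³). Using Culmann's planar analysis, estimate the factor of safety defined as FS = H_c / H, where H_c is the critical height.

H_c = (4c/γ) · sinβ cosφ / [1 − cos(β − φ)]
    = (4·14.1/20.3) · sin63.7°·cos23.7° / [1 − cos40.0°]
    = 2.778 · 0.8209 / 0.2340 = 9.75 m
FS = H_c / H = 9.75 / 9.7 = 1.005

FS = 1.00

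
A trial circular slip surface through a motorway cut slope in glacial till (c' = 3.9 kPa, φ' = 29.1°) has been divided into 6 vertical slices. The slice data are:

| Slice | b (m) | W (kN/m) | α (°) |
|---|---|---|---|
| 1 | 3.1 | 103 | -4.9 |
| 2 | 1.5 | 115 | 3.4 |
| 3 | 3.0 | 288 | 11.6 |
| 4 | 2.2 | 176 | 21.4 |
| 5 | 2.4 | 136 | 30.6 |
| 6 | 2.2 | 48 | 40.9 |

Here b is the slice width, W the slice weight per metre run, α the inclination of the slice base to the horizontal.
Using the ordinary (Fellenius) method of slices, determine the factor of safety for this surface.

FS = 2.34

Ordinary method of slices: FS = Σ[c'·Δl_i + (W_i cosα_i)·tanφ'] / Σ W_i sinα_i, with Δl_i = b_i / cosα_i.
Slice 1: Δl = 3.1/cos(-4.9°) = 3.111 m; N'_1 = 103·cos(-4.9°) = 102.6; c'Δl = 12.13; W sinα = -8.8
Slice 2: Δl = 1.5/cos3.4° = 1.503 m; N'_2 = 115·cos3.4° = 114.8; c'Δl = 5.86; W sinα = 6.8
Slice 3: Δl = 3.0/cos11.6° = 3.063 m; N'_3 = 288·cos11.6° = 282.1; c'Δl = 11.94; W sinα = 57.9
Slice 4: Δl = 2.2/cos21.4° = 2.363 m; N'_4 = 176·cos21.4° = 163.9; c'Δl = 9.22; W sinα = 64.2
Slice 5: Δl = 2.4/cos30.6° = 2.788 m; N'_5 = 136·cos30.6° = 117.1; c'Δl = 10.87; W sinα = 69.2
Slice 6: Δl = 2.2/cos40.9° = 2.911 m; N'_6 = 48·cos40.9° = 36.3; c'Δl = 11.35; W sinα = 31.4
Σc'Δl = 61.4 kN/m; ΣN' = 816.7 kN/m; ΣW sinα = 220.8 kN/m
Resisting = 61.4 + 816.7·tan29.1° = 61.4 + 454.6 = 516.0 kN/m
FS = 516.0 / 220.8 = 2.337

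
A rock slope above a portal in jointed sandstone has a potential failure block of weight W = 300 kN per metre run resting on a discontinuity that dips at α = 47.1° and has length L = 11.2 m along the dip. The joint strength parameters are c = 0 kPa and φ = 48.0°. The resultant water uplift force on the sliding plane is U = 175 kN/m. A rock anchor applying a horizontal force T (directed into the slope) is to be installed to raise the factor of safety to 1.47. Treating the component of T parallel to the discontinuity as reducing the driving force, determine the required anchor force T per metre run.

Resolving forces along and normal to the sliding plane, with the horizontal anchor force T adding T·sinα to the effective normal force and T·cosα acting up the plane against the driving force:
FS = [cL + (W cosα − U + T sinα) tanφ] / [W sinα − T cosα]
Without the anchor: N' = 29.2 kN/m, driving T_d = 219.8 kN/m, resisting R = 0·11.2 + 29.2·tan48.0° = 32.4 kN/m, FS = 0.15.
Setting FS = 1.47 and solving for T:
1.47·(219.8 − T cos47.1°) = 32.4 + T sin47.1°·tan48.0°
T·(sin47.1°·tan48.0° + 1.47·cos47.1°) = 1.47·219.8 − 32.4
T·(0.7325·1.1106 + 1.47·0.6807) = 323.1 − 32.4 = 290.6
T·1.8142 = 290.6
T = 160.2 kN/m

T = 160 kN/m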